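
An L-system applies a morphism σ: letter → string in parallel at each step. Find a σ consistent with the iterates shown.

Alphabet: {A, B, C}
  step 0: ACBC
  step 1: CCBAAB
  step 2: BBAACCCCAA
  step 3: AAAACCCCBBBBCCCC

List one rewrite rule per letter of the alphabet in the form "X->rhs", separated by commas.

  step 2 ⇒ step 3: BBAACCCCAA ⇒ AA·AA·CC·CC·B·B·B·B·CC·CC
    A ↦ CC
    B ↦ AA
    C ↦ B

A->CC, B->AA, C->B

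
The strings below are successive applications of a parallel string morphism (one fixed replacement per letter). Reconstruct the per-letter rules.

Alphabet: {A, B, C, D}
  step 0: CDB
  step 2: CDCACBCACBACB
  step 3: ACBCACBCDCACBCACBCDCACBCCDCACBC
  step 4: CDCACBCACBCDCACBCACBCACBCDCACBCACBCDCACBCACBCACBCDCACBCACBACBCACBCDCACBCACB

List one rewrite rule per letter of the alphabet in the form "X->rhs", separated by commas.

A->CDC, B->C, C->ACB, D->C

  step 3 ⇒ step 4: ACBCACBCDCACBCACBCDCACBCCDCACBC ⇒ CDC·ACB·C·ACB·CDC·ACB·C·ACB·C·ACB·CDC·ACB·C·ACB·CDC·ACB·C·ACB·C·ACB·CDC·ACB·C·ACB·ACB·C·ACB·CDC·ACB·C·ACB
    A ↦ CDC
    B ↦ C
    C ↦ ACB
    D ↦ C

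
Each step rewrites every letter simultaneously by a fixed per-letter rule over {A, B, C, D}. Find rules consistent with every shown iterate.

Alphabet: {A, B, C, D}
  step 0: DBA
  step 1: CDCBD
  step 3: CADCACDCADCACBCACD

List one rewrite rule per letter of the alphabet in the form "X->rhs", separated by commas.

  step 0 ⇒ step 1: DBA ⇒ CD·CB·D
    A ↦ D
    B ↦ CB
    D ↦ CD
    C ↦ CA  (constrained at step 1)

A->D, B->CB, C->CA, D->CD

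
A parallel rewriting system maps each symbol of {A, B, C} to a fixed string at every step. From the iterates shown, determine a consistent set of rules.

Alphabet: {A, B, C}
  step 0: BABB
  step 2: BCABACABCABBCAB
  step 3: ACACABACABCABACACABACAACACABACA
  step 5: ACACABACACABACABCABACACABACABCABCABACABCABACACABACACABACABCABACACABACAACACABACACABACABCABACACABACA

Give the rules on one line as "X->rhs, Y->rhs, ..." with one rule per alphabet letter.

A->B, B->ACA, C->CA

  step 2 ⇒ step 3: BCABACABCABBCAB ⇒ ACA·CA·B·ACA·B·CA·B·ACA·CA·B·ACA·ACA·CA·B·ACA
    A ↦ B
    B ↦ ACA
    C ↦ CA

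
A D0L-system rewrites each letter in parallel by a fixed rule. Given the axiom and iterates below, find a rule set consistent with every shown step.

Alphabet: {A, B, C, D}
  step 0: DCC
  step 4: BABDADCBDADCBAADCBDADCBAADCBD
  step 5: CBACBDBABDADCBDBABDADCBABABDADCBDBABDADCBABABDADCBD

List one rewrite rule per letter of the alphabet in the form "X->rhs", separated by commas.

A->BA, B->C, C->AD, D->BD

  step 4 ⇒ step 5: BABDADCBDADCBAADCBDADCBAADCBD ⇒ C·BA·C·BD·BA·BD·AD·C·BD·BA·BD·AD·C·BA·BA·BD·AD·C·BD·BA·BD·AD·C·BA·BA·BD·AD·C·BD
    A ↦ BA
    B ↦ C
    C ↦ AD
    D ↦ BD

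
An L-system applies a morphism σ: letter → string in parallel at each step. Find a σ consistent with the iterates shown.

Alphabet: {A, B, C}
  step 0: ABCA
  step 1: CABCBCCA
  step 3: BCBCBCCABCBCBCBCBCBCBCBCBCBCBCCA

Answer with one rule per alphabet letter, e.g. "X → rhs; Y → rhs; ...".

  step 0 ⇒ step 1: ABCA ⇒ CA·BC·BC·CA
    A ↦ CA
    B ↦ BC
    C ↦ BC

A->CA, B->BC, C->BC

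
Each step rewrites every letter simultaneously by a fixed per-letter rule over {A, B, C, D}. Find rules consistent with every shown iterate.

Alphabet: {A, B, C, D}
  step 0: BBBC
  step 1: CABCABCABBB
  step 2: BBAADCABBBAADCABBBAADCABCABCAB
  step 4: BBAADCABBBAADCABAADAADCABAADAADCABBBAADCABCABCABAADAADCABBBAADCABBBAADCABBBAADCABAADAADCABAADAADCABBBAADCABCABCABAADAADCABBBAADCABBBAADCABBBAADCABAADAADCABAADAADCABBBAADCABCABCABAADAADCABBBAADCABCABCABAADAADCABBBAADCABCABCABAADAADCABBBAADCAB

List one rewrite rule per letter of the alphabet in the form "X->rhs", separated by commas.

A->AAD, B->CAB, C->BB, D->CAB

  step 1 ⇒ step 2: CABCABCABBB ⇒ BB·AAD·CAB·BB·AAD·CAB·BB·AAD·CAB·CAB·CAB
    A ↦ AAD
    B ↦ CAB
    C ↦ BB
    D ↦ CAB  (constrained at step 2)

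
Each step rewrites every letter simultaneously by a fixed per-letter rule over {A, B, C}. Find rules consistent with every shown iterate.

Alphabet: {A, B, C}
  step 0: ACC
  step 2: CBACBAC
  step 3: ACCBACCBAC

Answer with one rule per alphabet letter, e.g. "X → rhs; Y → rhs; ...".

A->B, B->C, C->AC

  step 2 ⇒ step 3: CBACBAC ⇒ AC·C·B·AC·C·B·AC
    A ↦ B
    B ↦ C
    C ↦ AC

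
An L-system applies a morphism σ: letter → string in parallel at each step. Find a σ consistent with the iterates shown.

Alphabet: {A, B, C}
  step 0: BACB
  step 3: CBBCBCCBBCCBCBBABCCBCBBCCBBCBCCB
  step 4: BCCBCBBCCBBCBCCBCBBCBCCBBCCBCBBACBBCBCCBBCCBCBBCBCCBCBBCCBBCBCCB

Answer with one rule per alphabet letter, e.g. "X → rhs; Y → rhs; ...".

A->BA, B->CB, C->BC

  step 3 ⇒ step 4: CBBCBCCBBCCBCBBABCCBCBBCCBBCBCCB ⇒ BC·CB·CB·BC·CB·BC·BC·CB·CB·BC·BC·CB·BC·CB·CB·BA·CB·BC·BC·CB·BC·CB·CB·BC·BC·CB·CB·BC·CB·BC·BC·CB
    A ↦ BA
    B ↦ CB
    C ↦ BC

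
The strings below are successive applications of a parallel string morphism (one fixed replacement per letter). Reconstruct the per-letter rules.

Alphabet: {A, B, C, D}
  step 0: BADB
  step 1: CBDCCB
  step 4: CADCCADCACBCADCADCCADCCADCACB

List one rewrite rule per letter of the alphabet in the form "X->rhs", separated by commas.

A->D, B->CB, C->CA, D->C

  step 0 ⇒ step 1: BADB ⇒ CB·D·C·CB
    A ↦ D
    B ↦ CB
    D ↦ C
    C ↦ CA  (constrained at step 1)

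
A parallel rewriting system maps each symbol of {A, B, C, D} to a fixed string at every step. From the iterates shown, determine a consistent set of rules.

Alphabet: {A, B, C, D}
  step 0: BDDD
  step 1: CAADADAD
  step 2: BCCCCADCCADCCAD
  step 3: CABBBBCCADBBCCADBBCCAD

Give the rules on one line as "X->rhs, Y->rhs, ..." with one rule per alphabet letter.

  step 2 ⇒ step 3: BCCCCADCCADCCAD ⇒ CA·B·B·B·B·CC·AD·B·B·CC·AD·B·B·CC·AD
    A ↦ CC
    B ↦ CA
    C ↦ B
    D ↦ AD

A->CC, B->CA, C->B, D->AD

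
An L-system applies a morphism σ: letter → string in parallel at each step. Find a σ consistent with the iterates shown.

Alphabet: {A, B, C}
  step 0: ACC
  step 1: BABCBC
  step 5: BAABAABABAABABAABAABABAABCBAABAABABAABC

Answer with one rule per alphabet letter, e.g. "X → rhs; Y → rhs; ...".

A->BA, B->A, C->BC

  step 0 ⇒ step 1: ACC ⇒ BA·BC·BC
    A ↦ BA
    C ↦ BC
    B ↦ A  (constrained at step 1)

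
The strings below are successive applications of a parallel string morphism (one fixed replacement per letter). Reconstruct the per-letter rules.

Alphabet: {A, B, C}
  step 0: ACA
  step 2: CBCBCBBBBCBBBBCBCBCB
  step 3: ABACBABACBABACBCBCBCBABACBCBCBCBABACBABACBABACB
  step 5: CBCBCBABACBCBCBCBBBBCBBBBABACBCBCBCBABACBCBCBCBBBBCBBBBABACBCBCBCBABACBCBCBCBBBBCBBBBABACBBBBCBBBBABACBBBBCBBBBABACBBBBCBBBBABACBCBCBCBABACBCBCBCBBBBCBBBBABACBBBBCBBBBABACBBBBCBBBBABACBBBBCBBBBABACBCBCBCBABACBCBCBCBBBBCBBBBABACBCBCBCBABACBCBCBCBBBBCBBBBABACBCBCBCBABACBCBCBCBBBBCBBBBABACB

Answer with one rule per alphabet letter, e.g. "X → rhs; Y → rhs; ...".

A->BBB, B->CB, C->ABA

  step 2 ⇒ step 3: CBCBCBBBBCBBBBCBCBCB ⇒ ABA·CB·ABA·CB·ABA·CB·CB·CB·CB·ABA·CB·CB·CB·CB·ABA·CB·ABA·CB·ABA·CB
    B ↦ CB
    C ↦ ABA
    A ↦ BBB  (constrained at step 0)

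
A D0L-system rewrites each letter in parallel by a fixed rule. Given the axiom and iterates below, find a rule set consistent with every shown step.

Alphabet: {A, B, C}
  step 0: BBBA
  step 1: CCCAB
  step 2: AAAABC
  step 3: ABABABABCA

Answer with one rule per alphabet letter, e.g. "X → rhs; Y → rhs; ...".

  step 2 ⇒ step 3: AAAABC ⇒ AB·AB·AB·AB·C·A
    A ↦ AB
    B ↦ C
    C ↦ A

A->AB, B->C, C->A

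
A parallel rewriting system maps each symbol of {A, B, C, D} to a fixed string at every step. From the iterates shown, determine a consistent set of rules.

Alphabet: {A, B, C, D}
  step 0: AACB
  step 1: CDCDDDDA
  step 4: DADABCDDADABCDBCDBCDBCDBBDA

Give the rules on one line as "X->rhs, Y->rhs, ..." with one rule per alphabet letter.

A->CD, B->DA, C->DD, D->B

  step 0 ⇒ step 1: AACB ⇒ CD·CD·DD·DA
    A ↦ CD
    B ↦ DA
    C ↦ DD
    D ↦ B  (constrained at step 1)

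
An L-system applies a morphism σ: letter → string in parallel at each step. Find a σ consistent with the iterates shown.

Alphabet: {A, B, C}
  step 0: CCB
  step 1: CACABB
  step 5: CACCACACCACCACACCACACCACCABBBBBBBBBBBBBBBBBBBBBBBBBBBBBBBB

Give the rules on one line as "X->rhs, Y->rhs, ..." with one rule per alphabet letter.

A->C, B->BB, C->CA

  step 0 ⇒ step 1: CCB ⇒ CA·CA·BB
    B ↦ BB
    C ↦ CA
    A ↦ C  (constrained at step 1)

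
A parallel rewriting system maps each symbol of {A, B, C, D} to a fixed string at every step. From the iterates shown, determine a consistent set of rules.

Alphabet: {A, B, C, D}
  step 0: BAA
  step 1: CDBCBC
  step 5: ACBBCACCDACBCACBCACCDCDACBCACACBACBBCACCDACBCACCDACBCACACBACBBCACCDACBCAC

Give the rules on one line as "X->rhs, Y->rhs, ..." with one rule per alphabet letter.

A->BC, B->CD, C->AC, D->B

  step 0 ⇒ step 1: BAA ⇒ CD·BC·BC
    A ↦ BC
    B ↦ CD
    C ↦ AC  (constrained at step 1)
    D ↦ B  (constrained at step 1)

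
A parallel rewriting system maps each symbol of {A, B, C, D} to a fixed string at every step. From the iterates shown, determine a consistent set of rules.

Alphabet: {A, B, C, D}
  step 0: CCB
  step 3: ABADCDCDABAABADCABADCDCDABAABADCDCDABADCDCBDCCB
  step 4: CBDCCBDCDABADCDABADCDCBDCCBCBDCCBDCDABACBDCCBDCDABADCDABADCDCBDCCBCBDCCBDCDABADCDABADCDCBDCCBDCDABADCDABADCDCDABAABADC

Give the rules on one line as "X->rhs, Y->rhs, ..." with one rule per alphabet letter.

A->CB, B->DC, C->ABA, D->DCD

  step 3 ⇒ step 4: ABADCDCDABAABADCABADCDCDABAABADCDCDABADCDCBDCCB ⇒ CB·DC·CB·DCD·ABA·DCD·ABA·DCD·CB·DC·CB·CB·DC·CB·DCD·ABA·CB·DC·CB·DCD·ABA·DCD·ABA·DCD·CB·DC·CB·CB·DC·CB·DCD·ABA·DCD·ABA·DCD·CB·DC·CB·DCD·ABA·DCD·ABA·DC·DCD·ABA·ABA·DC
    A ↦ CB
    B ↦ DC
    C ↦ ABA
    D ↦ DCD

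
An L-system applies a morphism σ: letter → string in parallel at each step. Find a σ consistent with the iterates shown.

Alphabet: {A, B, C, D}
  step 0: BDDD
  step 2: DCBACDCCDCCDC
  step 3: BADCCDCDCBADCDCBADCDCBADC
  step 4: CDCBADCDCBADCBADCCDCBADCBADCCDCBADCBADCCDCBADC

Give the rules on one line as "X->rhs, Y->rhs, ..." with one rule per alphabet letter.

  step 3 ⇒ step 4: BADCCDCDCBADCDCBADCDCBADC ⇒ CD·C·BA·DC·DC·BA·DC·BA·DC·CD·C·BA·DC·BA·DC·CD·C·BA·DC·BA·DC·CD·C·BA·DC
    A ↦ C
    B ↦ CD
    C ↦ DC
    D ↦ BA

A->C, B->CD, C->DC, D->BA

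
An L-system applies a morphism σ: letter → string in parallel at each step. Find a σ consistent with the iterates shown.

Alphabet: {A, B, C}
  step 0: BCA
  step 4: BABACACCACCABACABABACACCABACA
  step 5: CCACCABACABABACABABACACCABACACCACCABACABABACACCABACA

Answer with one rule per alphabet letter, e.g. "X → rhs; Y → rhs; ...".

A->CA, B->C, C->BA

  step 4 ⇒ step 5: BABACACCACCABACABABACACCABACA ⇒ C·CA·C·CA·BA·CA·BA·BA·CA·BA·BA·CA·C·CA·BA·CA·C·CA·C·CA·BA·CA·BA·BA·CA·C·CA·BA·CA
    A ↦ CA
    B ↦ C
    C ↦ BA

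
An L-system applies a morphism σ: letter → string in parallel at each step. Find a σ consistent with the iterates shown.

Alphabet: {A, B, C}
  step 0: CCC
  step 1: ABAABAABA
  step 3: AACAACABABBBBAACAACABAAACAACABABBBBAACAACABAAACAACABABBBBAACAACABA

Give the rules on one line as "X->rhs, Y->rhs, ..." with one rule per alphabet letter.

  step 0 ⇒ step 1: CCC ⇒ ABA·ABA·ABA
    C ↦ ABA
    A ↦ AAC  (constrained at step 1)
    B ↦ BB  (constrained at step 1)

A->AAC, B->BB, C->ABA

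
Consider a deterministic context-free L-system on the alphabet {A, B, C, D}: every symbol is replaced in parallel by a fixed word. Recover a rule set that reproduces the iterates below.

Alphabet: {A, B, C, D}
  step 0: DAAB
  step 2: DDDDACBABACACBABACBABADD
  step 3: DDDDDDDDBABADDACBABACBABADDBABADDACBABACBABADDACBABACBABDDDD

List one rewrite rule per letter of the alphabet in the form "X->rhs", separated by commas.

A->BAB, B->AC, C->ADD, D->DD

  step 2 ⇒ step 3: DDDDACBABACACBABACBABADD ⇒ DD·DD·DD·DD·BAB·ADD·AC·BAB·AC·BAB·ADD·BAB·ADD·AC·BAB·AC·BAB·ADD·AC·BAB·AC·BAB·DD·DD
    A ↦ BAB
    B ↦ AC
    C ↦ ADD
    D ↦ DD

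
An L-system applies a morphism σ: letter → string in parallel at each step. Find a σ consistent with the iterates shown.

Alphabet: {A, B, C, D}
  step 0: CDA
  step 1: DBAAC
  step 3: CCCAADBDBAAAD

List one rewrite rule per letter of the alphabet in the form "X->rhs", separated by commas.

  step 0 ⇒ step 1: CDA ⇒ DB·AA·C
    A ↦ C
    C ↦ DB
    D ↦ AA
    B ↦ AD  (constrained at step 1)

A->C, B->AD, C->DB, D->AA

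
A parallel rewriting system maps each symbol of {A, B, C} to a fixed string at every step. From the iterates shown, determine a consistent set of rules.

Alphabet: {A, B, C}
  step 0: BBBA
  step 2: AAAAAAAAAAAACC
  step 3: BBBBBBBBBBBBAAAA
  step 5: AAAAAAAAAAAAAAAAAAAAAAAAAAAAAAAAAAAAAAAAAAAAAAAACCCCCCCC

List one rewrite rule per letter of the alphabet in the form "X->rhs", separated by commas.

  step 2 ⇒ step 3: AAAAAAAAAAAACC ⇒ B·B·B·B·B·B·B·B·B·B·B·B·AA·AA
    A ↦ B
    C ↦ AA
    B ↦ CC  (constrained at step 0)

A->B, B->CC, C->AA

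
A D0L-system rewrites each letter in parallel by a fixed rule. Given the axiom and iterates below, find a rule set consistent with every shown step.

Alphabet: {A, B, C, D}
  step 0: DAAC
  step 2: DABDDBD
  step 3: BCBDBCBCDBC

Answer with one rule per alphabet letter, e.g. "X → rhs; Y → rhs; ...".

  step 2 ⇒ step 3: DABDDBD ⇒ BC·B·D·BC·BC·D·BC
    A ↦ B
    B ↦ D
    D ↦ BC
    C ↦ AB  (constrained at step 0)

A->B, B->D, C->AB, D->BC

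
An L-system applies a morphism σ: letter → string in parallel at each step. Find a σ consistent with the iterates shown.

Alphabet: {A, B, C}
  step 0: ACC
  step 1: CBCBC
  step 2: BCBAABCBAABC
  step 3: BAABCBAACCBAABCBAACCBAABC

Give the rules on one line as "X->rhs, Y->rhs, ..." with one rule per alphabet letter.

  step 2 ⇒ step 3: BCBAABCBAABC ⇒ BAA·BC·BAA·C·C·BAA·BC·BAA·C·C·BAA·BC
    A ↦ C
    B ↦ BAA
    C ↦ BC

A->C, B->BAA, C->BC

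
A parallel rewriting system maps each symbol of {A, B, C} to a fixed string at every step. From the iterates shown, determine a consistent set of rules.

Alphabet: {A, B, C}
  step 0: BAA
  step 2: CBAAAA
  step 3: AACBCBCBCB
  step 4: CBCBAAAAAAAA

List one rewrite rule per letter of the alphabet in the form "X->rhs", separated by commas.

A->CB, B->A, C->A

  step 3 ⇒ step 4: AACBCBCBCB ⇒ CB·CB·A·A·A·A·A·A·A·A
    A ↦ CB
    B ↦ A
    C ↦ A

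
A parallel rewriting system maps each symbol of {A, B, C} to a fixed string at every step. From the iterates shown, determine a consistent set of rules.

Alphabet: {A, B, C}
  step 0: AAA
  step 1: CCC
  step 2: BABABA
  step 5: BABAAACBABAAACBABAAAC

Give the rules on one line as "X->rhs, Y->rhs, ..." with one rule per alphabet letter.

  step 1 ⇒ step 2: CCC ⇒ BA·BA·BA
    C ↦ BA
  step 0 ⇒ step 1: AAA ⇒ C·C·C
    A ↦ C
    B ↦ AA  (constrained at step 2)

A->C, B->AA, C->BA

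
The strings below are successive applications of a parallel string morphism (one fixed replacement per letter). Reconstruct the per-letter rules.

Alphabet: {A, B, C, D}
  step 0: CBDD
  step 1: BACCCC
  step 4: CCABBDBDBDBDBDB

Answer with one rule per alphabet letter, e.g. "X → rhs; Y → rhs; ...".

  step 0 ⇒ step 1: CBDD ⇒ B·A·CC·CC
    B ↦ A
    C ↦ B
    D ↦ CC
    A ↦ DB  (constrained at step 1)

A->DB, B->A, C->B, D->CC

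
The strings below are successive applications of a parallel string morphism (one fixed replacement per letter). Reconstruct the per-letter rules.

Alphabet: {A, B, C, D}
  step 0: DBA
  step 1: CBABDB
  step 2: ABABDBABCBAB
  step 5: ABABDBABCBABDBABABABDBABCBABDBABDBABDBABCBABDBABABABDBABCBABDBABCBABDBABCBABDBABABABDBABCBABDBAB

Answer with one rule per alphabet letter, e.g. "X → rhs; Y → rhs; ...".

A->DB, B->AB, C->AB, D->CB

  step 1 ⇒ step 2: CBABDB ⇒ AB·AB·DB·AB·CB·AB
    A ↦ DB
    B ↦ AB
    C ↦ AB
    D ↦ CB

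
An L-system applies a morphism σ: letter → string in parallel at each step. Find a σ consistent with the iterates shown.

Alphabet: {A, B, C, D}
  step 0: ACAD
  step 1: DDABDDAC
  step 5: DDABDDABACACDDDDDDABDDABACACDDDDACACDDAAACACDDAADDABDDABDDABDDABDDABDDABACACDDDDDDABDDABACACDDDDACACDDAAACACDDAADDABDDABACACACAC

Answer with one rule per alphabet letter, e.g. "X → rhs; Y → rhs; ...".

  step 0 ⇒ step 1: ACAD ⇒ DD·AB·DD·AC
    A ↦ DD
    C ↦ AB
    D ↦ AC
    B ↦ AA  (constrained at step 1)

A->DD, B->AA, C->AB, D->AC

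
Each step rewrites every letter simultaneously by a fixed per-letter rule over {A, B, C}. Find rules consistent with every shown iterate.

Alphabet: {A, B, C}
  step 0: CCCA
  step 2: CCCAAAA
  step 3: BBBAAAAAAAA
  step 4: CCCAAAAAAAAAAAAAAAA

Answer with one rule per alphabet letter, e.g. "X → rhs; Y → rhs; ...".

  step 3 ⇒ step 4: BBBAAAAAAAA ⇒ C·C·C·AA·AA·AA·AA·AA·AA·AA·AA
    A ↦ AA
    B ↦ C
  step 2 ⇒ step 3: CCCAAAA ⇒ B·B·B·AA·AA·AA·AA
    C ↦ B

A->AA, B->C, C->B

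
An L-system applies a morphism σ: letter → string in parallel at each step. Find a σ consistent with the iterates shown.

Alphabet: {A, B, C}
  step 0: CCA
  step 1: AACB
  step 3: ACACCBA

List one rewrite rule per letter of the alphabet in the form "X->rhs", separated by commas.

A->CB, B->C, C->A

  step 0 ⇒ step 1: CCA ⇒ A·A·CB
    A ↦ CB
    C ↦ A
    B ↦ C  (constrained at step 1)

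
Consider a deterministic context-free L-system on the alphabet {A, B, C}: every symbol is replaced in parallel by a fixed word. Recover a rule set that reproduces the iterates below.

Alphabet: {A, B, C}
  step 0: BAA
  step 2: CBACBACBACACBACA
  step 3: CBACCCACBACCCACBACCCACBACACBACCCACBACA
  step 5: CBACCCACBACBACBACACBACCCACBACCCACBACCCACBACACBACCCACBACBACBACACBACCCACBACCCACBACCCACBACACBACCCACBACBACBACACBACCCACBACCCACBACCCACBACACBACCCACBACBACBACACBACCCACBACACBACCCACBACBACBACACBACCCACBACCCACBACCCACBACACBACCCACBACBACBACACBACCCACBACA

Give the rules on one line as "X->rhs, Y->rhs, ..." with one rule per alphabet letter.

A->CA, B->CC, C->CBA

  step 2 ⇒ step 3: CBACBACBACACBACA ⇒ CBA·CC·CA·CBA·CC·CA·CBA·CC·CA·CBA·CA·CBA·CC·CA·CBA·CA
    A ↦ CA
    B ↦ CC
    C ↦ CBA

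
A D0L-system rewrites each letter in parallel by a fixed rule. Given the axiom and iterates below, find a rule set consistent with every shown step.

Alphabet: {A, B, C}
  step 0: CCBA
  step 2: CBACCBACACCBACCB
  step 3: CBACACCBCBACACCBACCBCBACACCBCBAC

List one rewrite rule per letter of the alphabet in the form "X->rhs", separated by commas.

  step 2 ⇒ step 3: CBACCBACACCBACCB ⇒ CB·AC·AC·CB·CB·AC·AC·CB·AC·CB·CB·AC·AC·CB·CB·AC
    A ↦ AC
    B ↦ AC
    C ↦ CB

A->AC, B->AC, C->CB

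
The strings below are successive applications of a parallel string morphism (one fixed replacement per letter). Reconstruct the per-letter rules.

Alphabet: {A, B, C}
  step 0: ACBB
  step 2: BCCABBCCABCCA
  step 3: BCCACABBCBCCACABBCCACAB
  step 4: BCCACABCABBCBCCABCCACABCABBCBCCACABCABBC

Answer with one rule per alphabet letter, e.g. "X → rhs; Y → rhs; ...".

A->B, B->BC, C->CA

  step 3 ⇒ step 4: BCCACABBCBCCACABBCCACAB ⇒ BC·CA·CA·B·CA·B·BC·BC·CA·BC·CA·CA·B·CA·B·BC·BC·CA·CA·B·CA·B·BC
    A ↦ B
    B ↦ BC
    C ↦ CA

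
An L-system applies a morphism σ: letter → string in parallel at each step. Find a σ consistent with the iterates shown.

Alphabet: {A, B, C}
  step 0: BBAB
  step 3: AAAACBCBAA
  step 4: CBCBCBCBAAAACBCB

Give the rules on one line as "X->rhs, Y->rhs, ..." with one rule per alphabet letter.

  step 3 ⇒ step 4: AAAACBCBAA ⇒ CB·CB·CB·CB·A·A·A·A·CB·CB
    A ↦ CB
    B ↦ A
    C ↦ A

A->CB, B->A, C->A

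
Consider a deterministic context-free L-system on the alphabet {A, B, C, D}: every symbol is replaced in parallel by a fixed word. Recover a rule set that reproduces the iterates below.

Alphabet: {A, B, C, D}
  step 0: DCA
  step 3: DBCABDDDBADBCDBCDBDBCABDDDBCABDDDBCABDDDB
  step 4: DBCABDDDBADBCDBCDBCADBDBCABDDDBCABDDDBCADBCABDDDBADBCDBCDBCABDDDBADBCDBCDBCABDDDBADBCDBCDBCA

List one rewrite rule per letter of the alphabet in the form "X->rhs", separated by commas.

  step 3 ⇒ step 4: DBCABDDDBADBCDBCDBDBCABDDDBCABDDDBCABDDDB ⇒ DBC·A·BDD·DB·A·DBC·DBC·DBC·A·DB·DBC·A·BDD·DBC·A·BDD·DBC·A·DBC·A·BDD·DB·A·DBC·DBC·DBC·A·BDD·DB·A·DBC·DBC·DBC·A·BDD·DB·A·DBC·DBC·DBC·A
    A ↦ DB
    B ↦ A
    C ↦ BDD
    D ↦ DBC

A->DB, B->A, C->BDD, D->DBC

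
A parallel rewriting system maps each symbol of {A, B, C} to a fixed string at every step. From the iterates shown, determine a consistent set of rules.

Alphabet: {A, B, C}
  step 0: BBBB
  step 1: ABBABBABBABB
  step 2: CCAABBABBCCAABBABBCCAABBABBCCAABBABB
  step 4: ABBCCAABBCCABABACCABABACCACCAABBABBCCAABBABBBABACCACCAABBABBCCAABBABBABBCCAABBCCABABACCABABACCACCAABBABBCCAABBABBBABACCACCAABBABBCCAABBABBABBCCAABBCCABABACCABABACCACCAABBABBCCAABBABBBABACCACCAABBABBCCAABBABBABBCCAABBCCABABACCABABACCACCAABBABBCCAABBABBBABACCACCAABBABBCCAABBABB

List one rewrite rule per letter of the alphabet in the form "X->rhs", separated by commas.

  step 1 ⇒ step 2: ABBABBABBABB ⇒ CCA·ABB·ABB·CCA·ABB·ABB·CCA·ABB·ABB·CCA·ABB·ABB
    A ↦ CCA
    B ↦ ABB
    C ↦ BA  (constrained at step 2)

A->CCA, B->ABB, C->BA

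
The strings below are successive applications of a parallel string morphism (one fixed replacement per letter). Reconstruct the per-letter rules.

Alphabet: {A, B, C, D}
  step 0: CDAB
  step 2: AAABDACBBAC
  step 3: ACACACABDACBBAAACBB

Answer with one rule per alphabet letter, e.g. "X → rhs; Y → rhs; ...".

  step 2 ⇒ step 3: AAABDACBBAC ⇒ AC·AC·AC·A·BD·AC·BB·A·A·AC·BB
    A ↦ AC
    B ↦ A
    C ↦ BB
    D ↦ BD

A->AC, B->A, C->BB, D->BD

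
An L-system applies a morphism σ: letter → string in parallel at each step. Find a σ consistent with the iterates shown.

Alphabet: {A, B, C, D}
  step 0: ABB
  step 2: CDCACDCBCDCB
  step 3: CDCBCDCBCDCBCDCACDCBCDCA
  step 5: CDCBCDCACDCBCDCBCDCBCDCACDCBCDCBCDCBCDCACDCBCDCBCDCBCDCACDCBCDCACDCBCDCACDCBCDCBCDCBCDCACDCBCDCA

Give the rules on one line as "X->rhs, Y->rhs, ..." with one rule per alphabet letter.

A->CB, B->CA, C->CD, D->CB

  step 2 ⇒ step 3: CDCACDCBCDCB ⇒ CD·CB·CD·CB·CD·CB·CD·CA·CD·CB·CD·CA
    A ↦ CB
    B ↦ CA
    C ↦ CD
    D ↦ CB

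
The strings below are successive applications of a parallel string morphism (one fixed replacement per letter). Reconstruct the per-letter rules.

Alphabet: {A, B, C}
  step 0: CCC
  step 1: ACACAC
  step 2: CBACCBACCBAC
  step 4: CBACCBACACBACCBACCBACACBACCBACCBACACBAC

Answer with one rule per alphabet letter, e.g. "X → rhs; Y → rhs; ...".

A->CB, B->A, C->AC

  step 1 ⇒ step 2: ACACAC ⇒ CB·AC·CB·AC·CB·AC
    A ↦ CB
    C ↦ AC
    B ↦ A  (constrained at step 2)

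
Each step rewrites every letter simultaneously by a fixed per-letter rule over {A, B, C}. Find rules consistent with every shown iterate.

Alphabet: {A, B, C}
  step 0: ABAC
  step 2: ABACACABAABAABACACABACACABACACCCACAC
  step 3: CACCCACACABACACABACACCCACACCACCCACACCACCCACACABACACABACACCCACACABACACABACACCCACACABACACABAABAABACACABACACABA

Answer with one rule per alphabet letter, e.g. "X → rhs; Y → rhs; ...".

A->CAC, B->CCA, C->ABA

  step 2 ⇒ step 3: ABACACABAABAABACACABACACABACACCCACAC ⇒ CAC·CCA·CAC·ABA·CAC·ABA·CAC·CCA·CAC·CAC·CCA·CAC·CAC·CCA·CAC·ABA·CAC·ABA·CAC·CCA·CAC·ABA·CAC·ABA·CAC·CCA·CAC·ABA·CAC·ABA·ABA·ABA·CAC·ABA·CAC·ABA
    A ↦ CAC
    B ↦ CCA
    C ↦ ABA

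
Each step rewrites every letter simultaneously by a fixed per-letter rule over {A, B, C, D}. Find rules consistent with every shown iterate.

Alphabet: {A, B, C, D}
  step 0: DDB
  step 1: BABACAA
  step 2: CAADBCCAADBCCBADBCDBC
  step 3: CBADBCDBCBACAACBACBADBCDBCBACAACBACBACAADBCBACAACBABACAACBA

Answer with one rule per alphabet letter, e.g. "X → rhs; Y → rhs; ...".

A->DBC, B->CAA, C->CBA, D->BA

  step 2 ⇒ step 3: CAADBCCAADBCCBADBCDBC ⇒ CBA·DBC·DBC·BA·CAA·CBA·CBA·DBC·DBC·BA·CAA·CBA·CBA·CAA·DBC·BA·CAA·CBA·BA·CAA·CBA
    A ↦ DBC
    B ↦ CAA
    C ↦ CBA
    D ↦ BA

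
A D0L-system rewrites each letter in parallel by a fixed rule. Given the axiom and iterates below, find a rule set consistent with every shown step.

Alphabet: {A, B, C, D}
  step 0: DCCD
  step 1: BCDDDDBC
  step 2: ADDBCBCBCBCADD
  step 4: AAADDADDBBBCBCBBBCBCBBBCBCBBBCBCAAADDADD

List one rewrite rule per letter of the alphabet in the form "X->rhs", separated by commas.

  step 1 ⇒ step 2: BCDDDDBC ⇒ A·DD·BC·BC·BC·BC·A·DD
    B ↦ A
    C ↦ DD
    D ↦ BC
    A ↦ BB  (constrained at step 2)

A->BB, B->A, C->DD, D->BC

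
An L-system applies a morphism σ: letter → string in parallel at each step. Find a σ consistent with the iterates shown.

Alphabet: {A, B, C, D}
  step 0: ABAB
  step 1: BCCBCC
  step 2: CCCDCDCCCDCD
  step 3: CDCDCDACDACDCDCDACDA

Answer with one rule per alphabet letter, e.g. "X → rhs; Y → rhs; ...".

  step 2 ⇒ step 3: CCCDCDCCCDCD ⇒ CD·CD·CD·A·CD·A·CD·CD·CD·A·CD·A
    C ↦ CD
    D ↦ A
  step 0 ⇒ step 1: ABAB ⇒ B·CC·B·CC
    A ↦ B
  step 0 ⇒ step 1: ABAB ⇒ B·CC·B·CC
    B ↦ CC

A->B, B->CC, C->CD, D->A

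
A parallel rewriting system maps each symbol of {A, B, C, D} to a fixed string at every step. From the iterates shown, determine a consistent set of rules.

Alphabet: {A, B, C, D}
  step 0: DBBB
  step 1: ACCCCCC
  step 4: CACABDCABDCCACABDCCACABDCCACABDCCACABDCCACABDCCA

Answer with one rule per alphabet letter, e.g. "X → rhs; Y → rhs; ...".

  step 0 ⇒ step 1: DBBB ⇒ A·CC·CC·CC
    B ↦ CC
    D ↦ A
    A ↦ BD  (constrained at step 1)
    C ↦ CA  (constrained at step 1)

A->BD, B->CC, C->CA, D->A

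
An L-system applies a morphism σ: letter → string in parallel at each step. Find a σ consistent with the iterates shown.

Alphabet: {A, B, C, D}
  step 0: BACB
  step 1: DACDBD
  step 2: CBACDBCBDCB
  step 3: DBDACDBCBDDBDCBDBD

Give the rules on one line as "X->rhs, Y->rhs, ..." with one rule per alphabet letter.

  step 2 ⇒ step 3: CBACDBCBDCB ⇒ DB·D·AC·DB·CB·D·DB·D·CB·DB·D
    A ↦ AC
    B ↦ D
    C ↦ DB
    D ↦ CB

A->AC, B->D, C->DB, D->CB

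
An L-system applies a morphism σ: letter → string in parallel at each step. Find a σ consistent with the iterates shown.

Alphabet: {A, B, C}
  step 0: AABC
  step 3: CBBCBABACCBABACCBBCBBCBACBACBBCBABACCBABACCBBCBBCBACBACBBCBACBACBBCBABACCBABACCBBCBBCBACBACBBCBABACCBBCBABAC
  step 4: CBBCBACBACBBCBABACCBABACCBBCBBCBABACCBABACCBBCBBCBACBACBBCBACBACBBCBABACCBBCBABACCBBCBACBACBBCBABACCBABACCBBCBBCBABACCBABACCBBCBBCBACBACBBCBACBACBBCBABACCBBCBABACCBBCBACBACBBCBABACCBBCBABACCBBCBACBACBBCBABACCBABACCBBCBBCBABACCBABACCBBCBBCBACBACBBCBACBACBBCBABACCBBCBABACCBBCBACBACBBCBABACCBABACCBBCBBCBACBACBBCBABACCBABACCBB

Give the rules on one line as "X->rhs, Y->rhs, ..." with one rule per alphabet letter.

  step 3 ⇒ step 4: CBBCBABACCBABACCBBCBBCBACBACBBCBABACCBABACCBBCBBCBACBACBBCBACBACBBCBABACCBABACCBBCBBCBACBACBBCBABACCBBCBABAC ⇒ CBB·CBA·CBA·CBB·CBA·BAC·CBA·BAC·CBB·CBB·CBA·BAC·CBA·BAC·CBB·CBB·CBA·CBA·CBB·CBA·CBA·CBB·CBA·BAC·CBB·CBA·BAC·CBB·CBA·CBA·CBB·CBA·BAC·CBA·BAC·CBB·CBB·CBA·BAC·CBA·BAC·CBB·CBB·CBA·CBA·CBB·CBA·CBA·CBB·CBA·BAC·CBB·CBA·BAC·CBB·CBA·CBA·CBB·CBA·BAC·CBB·CBA·BAC·CBB·CBA·CBA·CBB·CBA·BAC·CBA·BAC·CBB·CBB·CBA·BAC·CBA·BAC·CBB·CBB·CBA·CBA·CBB·CBA·CBA·CBB·CBA·BAC·CBB·CBA·BAC·CBB·CBA·CBA·CBB·CBA·BAC·CBA·BAC·CBB·CBB·CBA·CBA·CBB·CBA·BAC·CBA·BAC·CBB
    A ↦ BAC
    B ↦ CBA
    C ↦ CBB

A->BAC, B->CBA, C->CBB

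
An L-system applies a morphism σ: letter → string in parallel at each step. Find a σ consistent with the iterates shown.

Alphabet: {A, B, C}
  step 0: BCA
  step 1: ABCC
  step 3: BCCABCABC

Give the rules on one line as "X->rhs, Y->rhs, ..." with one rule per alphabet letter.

A->C, B->A, C->BC

  step 0 ⇒ step 1: BCA ⇒ A·BC·C
    A ↦ C
    B ↦ A
    C ↦ BC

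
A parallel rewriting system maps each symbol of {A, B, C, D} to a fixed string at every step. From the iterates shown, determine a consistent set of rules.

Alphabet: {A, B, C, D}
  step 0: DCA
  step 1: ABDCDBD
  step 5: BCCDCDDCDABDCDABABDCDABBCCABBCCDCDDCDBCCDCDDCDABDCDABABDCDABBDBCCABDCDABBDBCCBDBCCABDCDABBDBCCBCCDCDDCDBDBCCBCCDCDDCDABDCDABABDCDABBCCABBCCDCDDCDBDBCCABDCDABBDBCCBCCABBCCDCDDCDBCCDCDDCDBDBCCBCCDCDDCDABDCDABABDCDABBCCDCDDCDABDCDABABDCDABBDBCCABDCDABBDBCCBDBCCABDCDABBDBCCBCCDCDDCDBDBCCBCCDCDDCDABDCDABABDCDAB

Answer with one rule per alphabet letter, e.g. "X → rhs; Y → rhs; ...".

  step 0 ⇒ step 1: DCA ⇒ AB·DCD·BD
    A ↦ BD
    C ↦ DCD
    D ↦ AB
    B ↦ BCC  (constrained at step 1)

A->BD, B->BCC, C->DCD, D->AB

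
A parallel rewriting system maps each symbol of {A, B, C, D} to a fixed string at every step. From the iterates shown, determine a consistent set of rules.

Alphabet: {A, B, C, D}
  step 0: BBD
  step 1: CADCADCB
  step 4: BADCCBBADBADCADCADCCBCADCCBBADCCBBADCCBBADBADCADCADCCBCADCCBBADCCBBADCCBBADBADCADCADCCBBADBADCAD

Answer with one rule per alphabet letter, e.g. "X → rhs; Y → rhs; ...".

  step 0 ⇒ step 1: BBD ⇒ CAD·CAD·CB
    B ↦ CAD
    D ↦ CB
    A ↦ C  (constrained at step 1)
    C ↦ BAD  (constrained at step 1)

A->C, B->CAD, C->BAD, D->CB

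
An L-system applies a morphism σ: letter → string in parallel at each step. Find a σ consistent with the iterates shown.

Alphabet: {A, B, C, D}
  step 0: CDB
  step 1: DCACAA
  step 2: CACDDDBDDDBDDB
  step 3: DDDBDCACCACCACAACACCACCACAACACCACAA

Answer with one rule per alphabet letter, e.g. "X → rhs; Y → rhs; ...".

  step 2 ⇒ step 3: CACDDDBDDDBDDB ⇒ D·DDB·D·CAC·CAC·CAC·AA·CAC·CAC·CAC·AA·CAC·CAC·AA
    A ↦ DDB
    B ↦ AA
    C ↦ D
    D ↦ CAC

A->DDB, B->AA, C->D, D->CAC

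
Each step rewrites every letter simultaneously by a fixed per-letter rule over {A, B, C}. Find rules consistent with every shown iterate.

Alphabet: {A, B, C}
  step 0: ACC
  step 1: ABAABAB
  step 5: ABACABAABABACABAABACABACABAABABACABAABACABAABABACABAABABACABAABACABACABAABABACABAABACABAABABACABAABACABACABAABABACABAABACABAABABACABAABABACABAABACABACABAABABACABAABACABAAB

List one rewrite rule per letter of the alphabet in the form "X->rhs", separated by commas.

  step 0 ⇒ step 1: ACC ⇒ ABA·AB·AB
    A ↦ ABA
    C ↦ AB
    B ↦ C  (constrained at step 1)

A->ABA, B->C, C->AB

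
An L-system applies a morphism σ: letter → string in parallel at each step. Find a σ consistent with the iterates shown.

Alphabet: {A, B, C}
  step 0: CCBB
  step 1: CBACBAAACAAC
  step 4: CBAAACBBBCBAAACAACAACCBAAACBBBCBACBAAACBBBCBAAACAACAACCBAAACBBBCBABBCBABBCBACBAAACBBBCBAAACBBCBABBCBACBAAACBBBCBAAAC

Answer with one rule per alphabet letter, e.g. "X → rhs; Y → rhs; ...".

A->B, B->AAC, C->CBA

  step 0 ⇒ step 1: CCBB ⇒ CBA·CBA·AAC·AAC
    B ↦ AAC
    C ↦ CBA
    A ↦ B  (constrained at step 1)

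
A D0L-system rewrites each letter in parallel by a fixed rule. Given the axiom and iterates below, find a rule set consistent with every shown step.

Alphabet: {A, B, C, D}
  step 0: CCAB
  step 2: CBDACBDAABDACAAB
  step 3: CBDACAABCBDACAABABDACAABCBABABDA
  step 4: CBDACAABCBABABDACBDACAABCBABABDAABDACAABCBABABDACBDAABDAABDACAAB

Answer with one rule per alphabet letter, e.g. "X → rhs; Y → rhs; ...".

A->AB, B->DA, C->CB, D->CA

  step 3 ⇒ step 4: CBDACAABCBDACAABABDACAABCBABABDA ⇒ CB·DA·CA·AB·CB·AB·AB·DA·CB·DA·CA·AB·CB·AB·AB·DA·AB·DA·CA·AB·CB·AB·AB·DA·CB·DA·AB·DA·AB·DA·CA·AB
    A ↦ AB
    B ↦ DA
    C ↦ CB
    D ↦ CA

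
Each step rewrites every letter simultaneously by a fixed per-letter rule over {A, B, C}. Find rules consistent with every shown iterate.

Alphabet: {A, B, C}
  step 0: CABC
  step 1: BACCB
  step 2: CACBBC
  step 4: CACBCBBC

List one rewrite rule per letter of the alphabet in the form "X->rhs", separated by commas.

A->AC, B->C, C->B

  step 1 ⇒ step 2: BACCB ⇒ C·AC·B·B·C
    A ↦ AC
    B ↦ C
    C ↦ B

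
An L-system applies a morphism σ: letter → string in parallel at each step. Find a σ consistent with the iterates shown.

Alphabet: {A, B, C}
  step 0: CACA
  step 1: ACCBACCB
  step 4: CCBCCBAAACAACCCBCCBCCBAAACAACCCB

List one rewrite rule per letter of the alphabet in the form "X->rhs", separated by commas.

A->CCB, B->C, C->A

  step 0 ⇒ step 1: CACA ⇒ A·CCB·A·CCB
    A ↦ CCB
    C ↦ A
    B ↦ C  (constrained at step 1)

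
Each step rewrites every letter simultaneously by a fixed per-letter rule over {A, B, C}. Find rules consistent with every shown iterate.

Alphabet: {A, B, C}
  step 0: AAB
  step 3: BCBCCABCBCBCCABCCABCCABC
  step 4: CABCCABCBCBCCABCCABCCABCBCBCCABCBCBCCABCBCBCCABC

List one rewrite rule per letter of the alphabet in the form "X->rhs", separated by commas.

A->BC, B->CA, C->BC

  step 3 ⇒ step 4: BCBCCABCBCBCCABCCABCCABC ⇒ CA·BC·CA·BC·BC·BC·CA·BC·CA·BC·CA·BC·BC·BC·CA·BC·BC·BC·CA·BC·BC·BC·CA·BC
    A ↦ BC
    B ↦ CA
    C ↦ BC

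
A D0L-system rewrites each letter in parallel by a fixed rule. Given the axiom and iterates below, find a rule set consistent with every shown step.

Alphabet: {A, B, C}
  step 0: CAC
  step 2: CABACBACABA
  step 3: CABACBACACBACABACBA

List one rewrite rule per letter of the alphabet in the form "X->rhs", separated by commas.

A->BA, B->C, C->CA

  step 2 ⇒ step 3: CABACBACABA ⇒ CA·BA·C·BA·CA·C·BA·CA·BA·C·BA
    A ↦ BA
    B ↦ C
    C ↦ CA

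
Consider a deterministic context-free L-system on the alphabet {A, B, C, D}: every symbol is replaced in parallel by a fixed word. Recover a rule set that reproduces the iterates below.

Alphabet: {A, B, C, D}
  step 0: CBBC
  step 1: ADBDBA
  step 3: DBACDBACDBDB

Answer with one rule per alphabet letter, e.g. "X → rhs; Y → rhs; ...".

  step 0 ⇒ step 1: CBBC ⇒ A·DB·DB·A
    B ↦ DB
    C ↦ A
    A ↦ B  (constrained at step 1)
    D ↦ C  (constrained at step 1)

A->B, B->DB, C->A, D->C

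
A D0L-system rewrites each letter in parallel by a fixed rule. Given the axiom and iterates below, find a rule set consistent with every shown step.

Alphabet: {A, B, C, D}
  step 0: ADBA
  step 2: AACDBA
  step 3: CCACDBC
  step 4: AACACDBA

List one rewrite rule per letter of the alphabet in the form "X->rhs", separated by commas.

A->C, B->DB, C->A, D->C

  step 3 ⇒ step 4: CCACDBC ⇒ A·A·C·A·C·DB·A
    A ↦ C
    B ↦ DB
    C ↦ A
    D ↦ C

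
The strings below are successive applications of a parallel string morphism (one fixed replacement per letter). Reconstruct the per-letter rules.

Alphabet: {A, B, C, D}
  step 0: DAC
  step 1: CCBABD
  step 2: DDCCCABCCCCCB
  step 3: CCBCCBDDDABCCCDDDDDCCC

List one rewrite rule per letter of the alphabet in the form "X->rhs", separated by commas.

  step 2 ⇒ step 3: DDCCCABCCCCCB ⇒ CCB·CCB·D·D·D·AB·CCC·D·D·D·D·D·CCC
    A ↦ AB
    B ↦ CCC
    C ↦ D
    D ↦ CCB

A->AB, B->CCC, C->D, D->CCB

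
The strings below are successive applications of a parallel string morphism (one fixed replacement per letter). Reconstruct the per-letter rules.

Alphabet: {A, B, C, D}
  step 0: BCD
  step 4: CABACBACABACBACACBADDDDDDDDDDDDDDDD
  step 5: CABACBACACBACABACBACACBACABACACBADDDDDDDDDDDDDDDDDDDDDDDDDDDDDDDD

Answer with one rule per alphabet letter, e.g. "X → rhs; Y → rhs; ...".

A->BA, B->C, C->CA, D->DD

  step 4 ⇒ step 5: CABACBACABACBACACBADDDDDDDDDDDDDDDD ⇒ CA·BA·C·BA·CA·C·BA·CA·BA·C·BA·CA·C·BA·CA·BA·CA·C·BA·DD·DD·DD·DD·DD·DD·DD·DD·DD·DD·DD·DD·DD·DD·DD·DD
    A ↦ BA
    B ↦ C
    C ↦ CA
    D ↦ DD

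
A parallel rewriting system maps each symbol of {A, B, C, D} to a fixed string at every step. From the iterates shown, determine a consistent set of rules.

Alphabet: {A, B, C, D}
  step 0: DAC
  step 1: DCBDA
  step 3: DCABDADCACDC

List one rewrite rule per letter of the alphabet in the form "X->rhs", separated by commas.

A->BD, B->C, C->A, D->DC

  step 0 ⇒ step 1: DAC ⇒ DC·BD·A
    A ↦ BD
    C ↦ A
    D ↦ DC
    B ↦ C  (constrained at step 1)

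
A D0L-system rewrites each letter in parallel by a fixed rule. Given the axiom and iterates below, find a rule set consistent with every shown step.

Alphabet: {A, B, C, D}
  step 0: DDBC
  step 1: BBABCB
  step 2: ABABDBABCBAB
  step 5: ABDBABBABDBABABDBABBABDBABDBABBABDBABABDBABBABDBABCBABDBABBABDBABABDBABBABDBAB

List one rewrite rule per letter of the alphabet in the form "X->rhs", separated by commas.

A->DB, B->AB, C->CB, D->B

  step 1 ⇒ step 2: BBABCB ⇒ AB·AB·DB·AB·CB·AB
    A ↦ DB
    B ↦ AB
    C ↦ CB
  step 0 ⇒ step 1: DDBC ⇒ B·B·AB·CB
    D ↦ B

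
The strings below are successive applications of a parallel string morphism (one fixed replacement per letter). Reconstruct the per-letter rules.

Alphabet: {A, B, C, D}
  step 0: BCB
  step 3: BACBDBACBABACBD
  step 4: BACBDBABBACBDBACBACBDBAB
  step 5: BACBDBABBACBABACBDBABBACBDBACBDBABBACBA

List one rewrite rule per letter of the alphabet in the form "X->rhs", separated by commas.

A->C, B->BA, C->BD, D->B

  step 4 ⇒ step 5: BACBDBABBACBDBACBACBDBAB ⇒ BA·C·BD·BA·B·BA·C·BA·BA·C·BD·BA·B·BA·C·BD·BA·C·BD·BA·B·BA·C·BA
    A ↦ C
    B ↦ BA
    C ↦ BD
    D ↦ B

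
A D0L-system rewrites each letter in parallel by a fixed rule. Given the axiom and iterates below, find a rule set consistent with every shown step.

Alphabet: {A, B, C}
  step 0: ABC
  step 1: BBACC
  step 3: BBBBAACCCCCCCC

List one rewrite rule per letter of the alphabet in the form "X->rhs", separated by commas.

  step 0 ⇒ step 1: ABC ⇒ BB·A·CC
    A ↦ BB
    B ↦ A
    C ↦ CC

A->BB, B->A, C->CC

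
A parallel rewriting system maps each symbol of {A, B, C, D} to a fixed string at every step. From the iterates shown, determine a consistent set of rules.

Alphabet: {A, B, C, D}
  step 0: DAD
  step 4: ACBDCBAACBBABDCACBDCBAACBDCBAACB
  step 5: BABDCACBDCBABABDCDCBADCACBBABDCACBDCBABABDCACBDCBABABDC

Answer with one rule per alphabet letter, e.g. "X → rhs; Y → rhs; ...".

  step 4 ⇒ step 5: ACBDCBAACBBABDCACBDCBAACBDCBAACB ⇒ BA·B·DC·AC·B·DC·BA·BA·B·DC·DC·BA·DC·AC·B·BA·B·DC·AC·B·DC·BA·BA·B·DC·AC·B·DC·BA·BA·B·DC
    A ↦ BA
    B ↦ DC
    C ↦ B
    D ↦ AC

A->BA, B->DC, C->B, D->AC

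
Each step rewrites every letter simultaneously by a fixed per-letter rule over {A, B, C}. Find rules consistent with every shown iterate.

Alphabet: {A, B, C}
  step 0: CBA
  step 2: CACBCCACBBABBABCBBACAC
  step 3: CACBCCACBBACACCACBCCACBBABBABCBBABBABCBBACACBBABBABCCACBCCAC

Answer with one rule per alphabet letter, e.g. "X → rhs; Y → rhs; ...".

A->BC, B->BBA, C->CAC

  step 2 ⇒ step 3: CACBCCACBBABBABCBBACAC ⇒ CAC·BC·CAC·BBA·CAC·CAC·BC·CAC·BBA·BBA·BC·BBA·BBA·BC·BBA·CAC·BBA·BBA·BC·CAC·BC·CAC
    A ↦ BC
    B ↦ BBA
    C ↦ CAC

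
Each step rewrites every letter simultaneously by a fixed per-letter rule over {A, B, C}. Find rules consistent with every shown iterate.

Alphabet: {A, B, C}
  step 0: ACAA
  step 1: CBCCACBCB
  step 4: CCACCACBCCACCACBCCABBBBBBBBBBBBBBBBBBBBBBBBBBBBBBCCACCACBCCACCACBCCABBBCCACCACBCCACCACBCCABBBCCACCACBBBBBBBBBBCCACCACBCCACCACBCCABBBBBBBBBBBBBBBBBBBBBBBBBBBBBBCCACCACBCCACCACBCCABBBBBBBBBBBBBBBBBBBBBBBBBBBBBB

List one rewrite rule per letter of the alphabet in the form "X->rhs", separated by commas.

  step 0 ⇒ step 1: ACAA ⇒ CB·CCA·CB·CB
    A ↦ CB
    C ↦ CCA
    B ↦ BBB  (constrained at step 1)

A->CB, B->BBB, C->CCA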